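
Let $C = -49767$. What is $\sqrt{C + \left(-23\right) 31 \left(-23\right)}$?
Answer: $2 i \sqrt{8342} \approx 182.67 i$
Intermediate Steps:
$\sqrt{C + \left(-23\right) 31 \left(-23\right)} = \sqrt{-49767 + \left(-23\right) 31 \left(-23\right)} = \sqrt{-49767 - -16399} = \sqrt{-49767 + 16399} = \sqrt{-33368} = 2 i \sqrt{8342}$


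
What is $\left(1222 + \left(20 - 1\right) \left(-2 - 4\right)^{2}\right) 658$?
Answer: $1254148$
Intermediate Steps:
$\left(1222 + \left(20 - 1\right) \left(-2 - 4\right)^{2}\right) 658 = \left(1222 + 19 \left(-6\right)^{2}\right) 658 = \left(1222 + 19 \cdot 36\right) 658 = \left(1222 + 684\right) 658 = 1906 \cdot 658 = 1254148$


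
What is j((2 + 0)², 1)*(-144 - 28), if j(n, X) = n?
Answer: -688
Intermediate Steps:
j((2 + 0)², 1)*(-144 - 28) = (2 + 0)²*(-144 - 28) = 2²*(-172) = 4*(-172) = -688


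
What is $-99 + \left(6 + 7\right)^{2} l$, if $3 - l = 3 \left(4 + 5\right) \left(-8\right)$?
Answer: $36912$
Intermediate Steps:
$l = 219$ ($l = 3 - 3 \left(4 + 5\right) \left(-8\right) = 3 - 3 \cdot 9 \left(-8\right) = 3 - 27 \left(-8\right) = 3 - -216 = 3 + 216 = 219$)
$-99 + \left(6 + 7\right)^{2} l = -99 + \left(6 + 7\right)^{2} \cdot 219 = -99 + 13^{2} \cdot 219 = -99 + 169 \cdot 219 = -99 + 37011 = 36912$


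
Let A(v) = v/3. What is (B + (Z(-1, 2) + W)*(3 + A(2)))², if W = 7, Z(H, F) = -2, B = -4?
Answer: 1849/9 ≈ 205.44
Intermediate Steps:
A(v) = v/3 (A(v) = v*(⅓) = v/3)
(B + (Z(-1, 2) + W)*(3 + A(2)))² = (-4 + (-2 + 7)*(3 + (⅓)*2))² = (-4 + 5*(3 + ⅔))² = (-4 + 5*(11/3))² = (-4 + 55/3)² = (43/3)² = 1849/9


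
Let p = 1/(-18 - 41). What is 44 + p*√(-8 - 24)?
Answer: 44 - 4*I*√2/59 ≈ 44.0 - 0.095879*I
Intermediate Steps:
p = -1/59 (p = 1/(-59) = -1/59 ≈ -0.016949)
44 + p*√(-8 - 24) = 44 - √(-8 - 24)/59 = 44 - 4*I*√2/59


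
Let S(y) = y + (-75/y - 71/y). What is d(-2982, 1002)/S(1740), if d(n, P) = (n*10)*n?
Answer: 77363218800/1513727 ≈ 51108.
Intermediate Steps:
S(y) = y - 146/y
d(n, P) = 10*n² (d(n, P) = (10*n)*n = 10*n²)
d(-2982, 1002)/S(1740) = (10*(-2982)²)/(1740 - 146/1740) = (10*8892324)/(1740 - 146*1/1740) = 88923240/(1740 - 73/870) = 88923240/(1513727/870) = 88923240*(870/1513727) = 77363218800/1513727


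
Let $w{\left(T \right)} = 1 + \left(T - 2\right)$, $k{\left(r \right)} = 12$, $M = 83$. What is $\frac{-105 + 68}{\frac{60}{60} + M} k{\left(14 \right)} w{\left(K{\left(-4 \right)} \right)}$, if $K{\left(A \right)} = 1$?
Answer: $0$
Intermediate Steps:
$w{\left(T \right)} = -1 + T$ ($w{\left(T \right)} = 1 + \left(-2 + T\right) = -1 + T$)
$\frac{-105 + 68}{\frac{60}{60} + M} k{\left(14 \right)} w{\left(K{\left(-4 \right)} \right)} = \frac{-105 + 68}{\frac{60}{60} + 83} \cdot 12 \left(-1 + 1\right) = - \frac{37}{60 \cdot \frac{1}{60} + 83} \cdot 12 \cdot 0 = - \frac{37}{1 + 83} \cdot 12 \cdot 0 = - \frac{37}{84} \cdot 12 \cdot 0 = \left(-37\right) \frac{1}{84} \cdot 12 \cdot 0 = \left(- \frac{37}{84}\right) 12 \cdot 0 = \left(- \frac{37}{7}\right) 0 = 0$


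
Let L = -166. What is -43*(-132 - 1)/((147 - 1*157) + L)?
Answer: -5719/176 ≈ -32.494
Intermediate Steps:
-43*(-132 - 1)/((147 - 1*157) + L) = -43*(-132 - 1)/((147 - 1*157) - 166) = -(-5719)/((147 - 157) - 166) = -(-5719)/(-10 - 166) = -(-5719)/(-176) = -(-5719)*(-1)/176 = -43*133/176 = -5719/176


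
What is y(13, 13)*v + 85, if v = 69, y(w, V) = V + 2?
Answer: 1120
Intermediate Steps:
y(w, V) = 2 + V
y(13, 13)*v + 85 = (2 + 13)*69 + 85 = 15*69 + 85 = 1035 + 85 = 1120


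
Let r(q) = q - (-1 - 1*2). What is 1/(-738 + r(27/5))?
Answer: -5/3648 ≈ -0.0013706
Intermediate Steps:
r(q) = 3 + q (r(q) = q - (-1 - 2) = q - 1*(-3) = q + 3 = 3 + q)
1/(-738 + r(27/5)) = 1/(-738 + (3 + 27/5)) = 1/(-738 + 42/5) = 1/(-3648/5) = -5/3648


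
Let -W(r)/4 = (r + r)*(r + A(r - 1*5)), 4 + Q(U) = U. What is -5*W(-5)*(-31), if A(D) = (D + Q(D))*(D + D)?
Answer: 2945000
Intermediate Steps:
Q(U) = -4 + U
A(D) = 2*D*(-4 + 2*D) (A(D) = (D + (-4 + D))*(D + D) = (-4 + 2*D)*(2*D) = 2*D*(-4 + 2*D))
W(r) = -8*r*(r + 4*(-7 + r)*(-5 + r)) (W(r) = -4*(r + r)*(r + 4*(r - 1*5)*(-2 + (r - 1*5))) = -4*2*r*(r + 4*(r - 5)*(-2 + (r - 5))) = -4*2*r*(r + 4*(-5 + r)*(-2 + (-5 + r))) = -4*2*r*(r + 4*(-5 + r)*(-7 + r)) = -4*2*r*(r + 4*(-7 + r)*(-5 + r)) = -8*r*(r + 4*(-7 + r)*(-5 + r)))
-5*W(-5)*(-31) = -40*(-5)*(-140 - 4*(-5)² + 47*(-5))*(-31) = -40*(-5)*(-140 - 4*25 - 235)*(-31) = -40*(-5)*(-140 - 100 - 235)*(-31) = -40*(-5)*(-475)*(-31) = -5*19000*(-31) = -95000*(-31) = 2945000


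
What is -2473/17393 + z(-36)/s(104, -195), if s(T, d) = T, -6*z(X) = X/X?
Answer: -1560545/10853232 ≈ -0.14379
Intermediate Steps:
z(X) = -1/6 (z(X) = -X/(6*X) = -1/6*1 = -1/6)
-2473/17393 + z(-36)/s(104, -195) = -2473/17393 - 1/6/104 = -2473*1/17393 - 1/6*1/104 = -2473/17393 - 1/624 = -1560545/10853232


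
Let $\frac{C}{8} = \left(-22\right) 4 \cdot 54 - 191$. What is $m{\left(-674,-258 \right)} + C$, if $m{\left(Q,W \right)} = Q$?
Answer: $-40218$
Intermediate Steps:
$C = -39544$ ($C = 8 \left(\left(-22\right) 4 \cdot 54 - 191\right) = 8 \left(\left(-88\right) 54 - 191\right) = 8 \left(-4752 - 191\right) = 8 \left(-4943\right) = -39544$)
$m{\left(-674,-258 \right)} + C = -674 - 39544 = -40218$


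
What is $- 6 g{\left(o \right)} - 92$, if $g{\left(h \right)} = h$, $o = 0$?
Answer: $-92$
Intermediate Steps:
$- 6 g{\left(o \right)} - 92 = \left(-6\right) 0 - 92 = 0 - 92 = -92$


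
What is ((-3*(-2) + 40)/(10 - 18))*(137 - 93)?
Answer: -253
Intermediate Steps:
((-3*(-2) + 40)/(10 - 18))*(137 - 93) = ((6 + 40)/(-8))*44 = (46*(-⅛))*44 = -23/4*44 = -253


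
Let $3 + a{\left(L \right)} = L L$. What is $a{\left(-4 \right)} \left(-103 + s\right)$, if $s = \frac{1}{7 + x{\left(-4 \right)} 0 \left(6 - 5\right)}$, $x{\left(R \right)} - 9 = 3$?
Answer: $- \frac{9360}{7} \approx -1337.1$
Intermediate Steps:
$a{\left(L \right)} = -3 + L^{2}$ ($a{\left(L \right)} = -3 + L L = -3 + L^{2}$)
$x{\left(R \right)} = 12$ ($x{\left(R \right)} = 9 + 3 = 12$)
$s = \frac{1}{7}$ ($s = \frac{1}{7 + 12 \cdot 0 \left(6 - 5\right)} = \frac{1}{7 + 12 \cdot 0 \cdot 1} = \frac{1}{7 + 12 \cdot 0} = \frac{1}{7 + 0} = \frac{1}{7} \approx 0.14286$)
$a{\left(-4 \right)} \left(-103 + s\right) = \left(-3 + \left(-4\right)^{2}\right) \left(-103 + \frac{1}{7}\right) = \left(-3 + 16\right) \left(- \frac{720}{7}\right) = 13 \left(- \frac{720}{7}\right) = - \frac{9360}{7}$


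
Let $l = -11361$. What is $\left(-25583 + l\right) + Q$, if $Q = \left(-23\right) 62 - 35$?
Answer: $-38405$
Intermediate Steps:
$Q = -1461$ ($Q = -1426 - 35 = -1461$)
$\left(-25583 + l\right) + Q = \left(-25583 - 11361\right) - 1461 = -36944 - 1461 = -38405$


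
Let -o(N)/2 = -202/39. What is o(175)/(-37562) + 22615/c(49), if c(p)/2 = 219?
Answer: 5521490603/106939014 ≈ 51.632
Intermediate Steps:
c(p) = 438 (c(p) = 2*219 = 438)
o(N) = 404/39 (o(N) = -(-404)/39 = -2*(-202/39) = 404/39)
o(175)/(-37562) + 22615/c(49) = (404/39)/(-37562) + 22615/438 = (404/39)*(-1/37562) + 22615*(1/438) = -202/732459 + 22615/438 = 5521490603/106939014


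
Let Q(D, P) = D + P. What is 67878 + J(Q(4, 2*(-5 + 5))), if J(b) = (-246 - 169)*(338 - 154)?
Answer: -8482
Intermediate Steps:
J(b) = -76360 (J(b) = -415*184 = -76360)
67878 + J(Q(4, 2*(-5 + 5))) = 67878 - 76360 = -8482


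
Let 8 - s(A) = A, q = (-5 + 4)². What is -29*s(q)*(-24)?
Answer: 4872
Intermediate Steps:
q = 1 (q = (-1)² = 1)
s(A) = 8 - A
-29*s(q)*(-24) = -29*(8 - 1*1)*(-24) = -29*(8 - 1)*(-24) = -29*7*(-24) = -203*(-24) = 4872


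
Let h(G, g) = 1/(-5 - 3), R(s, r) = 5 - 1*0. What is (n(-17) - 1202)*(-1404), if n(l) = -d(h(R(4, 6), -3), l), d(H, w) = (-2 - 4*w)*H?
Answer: 1676025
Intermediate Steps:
R(s, r) = 5 (R(s, r) = 5 + 0 = 5)
h(G, g) = -1/8 (h(G, g) = 1/(-8) = -1/8)
d(H, w) = H*(-2 - 4*w)
n(l) = -1/4 - l/2 (n(l) = -(-2)*(-1)*(1 + 2*l)/8 = -(1/4 + l/2) = -1/4 - l/2)
(n(-17) - 1202)*(-1404) = ((-1/4 - 1/2*(-17)) - 1202)*(-1404) = ((-1/4 + 17/2) - 1202)*(-1404) = (33/4 - 1202)*(-1404) = -4775/4*(-1404) = 1676025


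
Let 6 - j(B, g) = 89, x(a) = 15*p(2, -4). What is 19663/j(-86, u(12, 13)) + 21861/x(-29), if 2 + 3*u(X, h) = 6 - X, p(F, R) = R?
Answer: -998081/1660 ≈ -601.25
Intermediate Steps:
u(X, h) = 4/3 - X/3 (u(X, h) = -⅔ + (6 - X)/3 = -⅔ + (2 - X/3) = 4/3 - X/3)
x(a) = -60 (x(a) = 15*(-4) = -60)
j(B, g) = -83 (j(B, g) = 6 - 1*89 = 6 - 89 = -83)
19663/j(-86, u(12, 13)) + 21861/x(-29) = 19663/(-83) + 21861/(-60) = 19663*(-1/83) + 21861*(-1/60) = -19663/83 - 7287/20 = -998081/1660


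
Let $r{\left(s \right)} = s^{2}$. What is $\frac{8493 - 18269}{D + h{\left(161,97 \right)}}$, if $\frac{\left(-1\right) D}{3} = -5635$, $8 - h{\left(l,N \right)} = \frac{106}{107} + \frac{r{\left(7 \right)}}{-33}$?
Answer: $- \frac{8629764}{14930387} \approx -0.578$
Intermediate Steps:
$h{\left(l,N \right)} = \frac{29993}{3531}$ ($h{\left(l,N \right)} = 8 - \left(\frac{106}{107} + \frac{7^{2}}{-33}\right) = 8 - \left(106 \cdot \frac{1}{107} + 49 \left(- \frac{1}{33}\right)\right) = 8 - \left(\frac{106}{107} - \frac{49}{33}\right) = 8 - - \frac{1745}{3531} = 8 + \frac{1745}{3531} = \frac{29993}{3531}$)
$D = 16905$ ($D = \left(-3\right) \left(-5635\right) = 16905$)
$\frac{8493 - 18269}{D + h{\left(161,97 \right)}} = \frac{8493 - 18269}{16905 + \frac{29993}{3531}} = - \frac{9776}{\frac{59721548}{3531}} = \left(-9776\right) \frac{3531}{59721548} = - \frac{8629764}{14930387}$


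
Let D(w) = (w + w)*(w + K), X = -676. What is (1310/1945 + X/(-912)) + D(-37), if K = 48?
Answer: -72069811/88692 ≈ -812.58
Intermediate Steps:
D(w) = 2*w*(48 + w) (D(w) = (w + w)*(w + 48) = (2*w)*(48 + w) = 2*w*(48 + w))
(1310/1945 + X/(-912)) + D(-37) = (1310/1945 - 676/(-912)) + 2*(-37)*(48 - 37) = (1310*(1/1945) - 676*(-1/912)) + 2*(-37)*11 = (262/389 + 169/228) - 814 = 125477/88692 - 814 = -72069811/88692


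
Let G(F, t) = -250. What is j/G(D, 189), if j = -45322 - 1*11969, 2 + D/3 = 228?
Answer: 57291/250 ≈ 229.16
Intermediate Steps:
D = 678 (D = -6 + 3*228 = -6 + 684 = 678)
j = -57291 (j = -45322 - 11969 = -57291)
j/G(D, 189) = -57291/(-250) = -57291*(-1/250) = 57291/250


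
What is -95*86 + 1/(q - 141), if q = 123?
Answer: -147061/18 ≈ -8170.1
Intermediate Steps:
-95*86 + 1/(q - 141) = -95*86 + 1/(123 - 141) = -8170 + 1/(-18) = -8170 - 1/18 = -147061/18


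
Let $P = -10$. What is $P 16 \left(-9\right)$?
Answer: $1440$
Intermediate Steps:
$P 16 \left(-9\right) = \left(-10\right) 16 \left(-9\right) = \left(-160\right) \left(-9\right) = 1440$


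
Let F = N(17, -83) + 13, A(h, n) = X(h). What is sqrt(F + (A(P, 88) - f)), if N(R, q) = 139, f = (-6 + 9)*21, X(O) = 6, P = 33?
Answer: sqrt(95) ≈ 9.7468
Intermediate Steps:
f = 63 (f = 3*21 = 63)
A(h, n) = 6
F = 152 (F = 139 + 13 = 152)
sqrt(F + (A(P, 88) - f)) = sqrt(152 + (6 - 1*63)) = sqrt(152 + (6 - 63)) = sqrt(152 - 57) = sqrt(95)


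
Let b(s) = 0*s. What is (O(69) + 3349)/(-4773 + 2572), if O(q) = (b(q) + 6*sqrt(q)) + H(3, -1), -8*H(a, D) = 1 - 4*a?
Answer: -26803/17608 - 6*sqrt(69)/2201 ≈ -1.5448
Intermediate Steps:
H(a, D) = -1/8 + a/2 (H(a, D) = -(1 - 4*a)/8 = -1/8 + a/2)
b(s) = 0
O(q) = 11/8 + 6*sqrt(q) (O(q) = (0 + 6*sqrt(q)) + (-1/8 + (1/2)*3) = 6*sqrt(q) + (-1/8 + 3/2) = 6*sqrt(q) + 11/8 = 11/8 + 6*sqrt(q))
(O(69) + 3349)/(-4773 + 2572) = ((11/8 + 6*sqrt(69)) + 3349)/(-4773 + 2572) = (26803/8 + 6*sqrt(69))/(-2201) = (26803/8 + 6*sqrt(69))*(-1/2201) = -26803/17608 - 6*sqrt(69)/2201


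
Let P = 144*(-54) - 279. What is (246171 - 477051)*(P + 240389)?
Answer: -53641273920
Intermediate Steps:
P = -8055 (P = -7776 - 279 = -8055)
(246171 - 477051)*(P + 240389) = (246171 - 477051)*(-8055 + 240389) = -230880*232334 = -53641273920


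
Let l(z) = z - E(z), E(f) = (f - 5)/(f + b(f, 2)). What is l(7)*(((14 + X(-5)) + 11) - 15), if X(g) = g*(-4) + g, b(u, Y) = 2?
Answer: 1525/9 ≈ 169.44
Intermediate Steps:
E(f) = (-5 + f)/(2 + f) (E(f) = (f - 5)/(f + 2) = (-5 + f)/(2 + f))
X(g) = -3*g (X(g) = -4*g + g = -3*g)
l(z) = z - (-5 + z)/(2 + z)
l(7)*(((14 + X(-5)) + 11) - 15) = ((5 + 7 + 7²)/(2 + 7))*(((14 - 3*(-5)) + 11) - 15) = ((5 + 7 + 49)/9)*(((14 + 15) + 11) - 15) = ((⅑)*61)*((29 + 11) - 15) = 61*(40 - 15)/9 = (61/9)*25 = 1525/9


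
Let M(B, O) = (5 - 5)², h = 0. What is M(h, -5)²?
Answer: 0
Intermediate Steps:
M(B, O) = 0 (M(B, O) = 0² = 0)
M(h, -5)² = 0² = 0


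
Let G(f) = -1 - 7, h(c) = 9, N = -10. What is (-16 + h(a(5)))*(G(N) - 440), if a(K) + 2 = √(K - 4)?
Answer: 3136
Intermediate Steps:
a(K) = -2 + √(-4 + K) (a(K) = -2 + √(K - 4) = -2 + √(-4 + K))
G(f) = -8
(-16 + h(a(5)))*(G(N) - 440) = (-16 + 9)*(-8 - 440) = -7*(-448) = 3136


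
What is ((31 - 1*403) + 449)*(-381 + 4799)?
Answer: 340186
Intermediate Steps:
((31 - 1*403) + 449)*(-381 + 4799) = ((31 - 403) + 449)*4418 = (-372 + 449)*4418 = 77*4418 = 340186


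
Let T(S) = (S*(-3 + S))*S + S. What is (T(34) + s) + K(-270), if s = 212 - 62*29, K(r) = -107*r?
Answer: 63174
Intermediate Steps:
s = -1586 (s = 212 - 1798 = -1586)
T(S) = S + S²*(-3 + S) (T(S) = S²*(-3 + S) + S = S + S²*(-3 + S))
(T(34) + s) + K(-270) = (34*(1 + 34² - 3*34) - 1586) - 107*(-270) = (34*(1 + 1156 - 102) - 1586) + 28890 = (34*1055 - 1586) + 28890 = (35870 - 1586) + 28890 = 34284 + 28890 = 63174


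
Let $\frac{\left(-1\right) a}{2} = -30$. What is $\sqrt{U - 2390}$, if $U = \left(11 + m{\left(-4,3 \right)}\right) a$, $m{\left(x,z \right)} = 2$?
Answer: $i \sqrt{1610} \approx 40.125 i$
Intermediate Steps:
$a = 60$ ($a = \left(-2\right) \left(-30\right) = 60$)
$U = 780$ ($U = \left(11 + 2\right) 60 = 13 \cdot 60 = 780$)
$\sqrt{U - 2390} = \sqrt{780 - 2390} = \sqrt{-1610} = i \sqrt{1610}$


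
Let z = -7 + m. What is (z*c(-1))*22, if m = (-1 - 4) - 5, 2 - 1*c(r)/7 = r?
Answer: -7854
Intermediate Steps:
c(r) = 14 - 7*r
m = -10 (m = -5 - 5 = -10)
z = -17 (z = -7 - 10 = -17)
(z*c(-1))*22 = -17*(14 - 7*(-1))*22 = -17*(14 + 7)*22 = -17*21*22 = -357*22 = -7854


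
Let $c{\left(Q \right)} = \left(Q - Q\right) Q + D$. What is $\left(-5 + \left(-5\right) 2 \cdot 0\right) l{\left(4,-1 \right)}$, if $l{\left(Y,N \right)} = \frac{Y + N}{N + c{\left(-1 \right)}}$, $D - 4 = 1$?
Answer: $- \frac{15}{4} \approx -3.75$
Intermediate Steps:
$D = 5$ ($D = 4 + 1 = 5$)
$c{\left(Q \right)} = 5$ ($c{\left(Q \right)} = \left(Q - Q\right) Q + 5 = 0 Q + 5 = 0 + 5 = 5$)
$l{\left(Y,N \right)} = \frac{N + Y}{5 + N}$ ($l{\left(Y,N \right)} = \frac{Y + N}{N + 5} = \frac{N + Y}{5 + N}$)
$\left(-5 + \left(-5\right) 2 \cdot 0\right) l{\left(4,-1 \right)} = \left(-5 + \left(-5\right) 2 \cdot 0\right) \frac{-1 + 4}{5 - 1} = \left(-5 - 0\right) \frac{1}{4} \cdot 3 = \left(-5 + 0\right) \frac{1}{4} \cdot 3 = \left(-5\right) \frac{3}{4} = - \frac{15}{4}$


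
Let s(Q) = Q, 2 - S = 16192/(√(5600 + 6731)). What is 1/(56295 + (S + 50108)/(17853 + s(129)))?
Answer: 212569860381975/11967212653438700056 + 68931*√12331/2991803163359675014 ≈ 1.7763e-5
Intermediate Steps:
S = 2 - 1472*√12331/1121 (S = 2 - 16192/(√(5600 + 6731)) = 2 - 16192/(√12331) = 2 - 16192*√12331/12331 = 2 - 1472*√12331/1121 ≈ -143.81)
1/(56295 + (S + 50108)/(17853 + s(129))) = 1/(56295 + ((2 - 1472*√12331/1121) + 50108)/(17853 + 129)) = 1/(56295 + (50110 - 1472*√12331/1121)/17982) = 1/(56295 + (50110 - 1472*√12331/1121)*(1/17982)) = 1/(56295 + (25055/8991 - 736*√12331/10078911)) = 1/(506173400/8991 - 736*√12331/10078911)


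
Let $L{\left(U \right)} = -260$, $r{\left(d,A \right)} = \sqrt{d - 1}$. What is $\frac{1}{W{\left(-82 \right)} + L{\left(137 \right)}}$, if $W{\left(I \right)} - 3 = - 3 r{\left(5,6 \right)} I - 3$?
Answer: $\frac{1}{232} \approx 0.0043103$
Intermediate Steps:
$r{\left(d,A \right)} = \sqrt{-1 + d}$
$W{\left(I \right)} = - 6 I$ ($W{\left(I \right)} = 3 - \left(3 + 3 \sqrt{-1 + 5} I\right) = 3 - \left(3 + 3 \sqrt{4} I\right) = 3 - \left(3 + 3 \cdot 2 I\right) = 3 - \left(3 + 6 I\right) = - 6 I$)
$\frac{1}{W{\left(-82 \right)} + L{\left(137 \right)}} = \frac{1}{\left(-6\right) \left(-82\right) - 260} = \frac{1}{492 - 260} = \frac{1}{232}$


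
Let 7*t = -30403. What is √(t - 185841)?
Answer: I*√9319030/7 ≈ 436.1*I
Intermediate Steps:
t = -30403/7 (t = (⅐)*(-30403) = -30403/7 ≈ -4343.3)
√(t - 185841) = √(-30403/7 - 185841) = √(-1331290/7) = I*√9319030/7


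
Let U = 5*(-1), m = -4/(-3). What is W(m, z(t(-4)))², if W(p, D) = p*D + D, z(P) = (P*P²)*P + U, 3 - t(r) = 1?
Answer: 5929/9 ≈ 658.78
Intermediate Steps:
m = 4/3 (m = -4*(-⅓) = 4/3 ≈ 1.3333)
U = -5
t(r) = 2 (t(r) = 3 - 1*1 = 3 - 1 = 2)
z(P) = -5 + P⁴ (z(P) = (P*P²)*P - 5 = P³*P - 5 = P⁴ - 5 = -5 + P⁴)
W(p, D) = D + D*p (W(p, D) = D*p + D = D + D*p)
W(m, z(t(-4)))² = ((-5 + 2⁴)*(1 + 4/3))² = ((-5 + 16)*(7/3))² = (11*(7/3))² = (77/3)² = 5929/9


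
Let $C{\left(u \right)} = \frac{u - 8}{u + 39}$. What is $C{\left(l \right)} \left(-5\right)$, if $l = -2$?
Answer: $\frac{50}{37} \approx 1.3514$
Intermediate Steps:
$C{\left(u \right)} = \frac{-8 + u}{39 + u}$
$C{\left(l \right)} \left(-5\right) = \frac{-8 - 2}{39 - 2} \left(-5\right) = \frac{1}{37} \left(-10\right) \left(-5\right) = \left(- \frac{10}{37}\right) \left(-5\right) = \frac{50}{37}$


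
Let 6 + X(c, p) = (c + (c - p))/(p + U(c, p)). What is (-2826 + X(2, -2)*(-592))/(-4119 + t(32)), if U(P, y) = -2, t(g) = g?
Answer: -1614/4087 ≈ -0.39491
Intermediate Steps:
X(c, p) = -6 + (-p + 2*c)/(-2 + p) (X(c, p) = -6 + (c + (c - p))/(p - 2) = -6 + (-p + 2*c)/(-2 + p))
(-2826 + X(2, -2)*(-592))/(-4119 + t(32)) = (-2826 + ((12 - 7*(-2) + 2*2)/(-2 - 2))*(-592))/(-4119 + 32) = (-2826 + ((12 + 14 + 4)/(-4))*(-592))/(-4087) = (-2826 - ¼*30*(-592))*(-1/4087) = (-2826 - 15/2*(-592))*(-1/4087) = (-2826 + 4440)*(-1/4087) = 1614*(-1/4087) = -1614/4087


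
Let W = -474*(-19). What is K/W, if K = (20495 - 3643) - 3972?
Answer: 6440/4503 ≈ 1.4302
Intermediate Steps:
K = 12880 (K = 16852 - 3972 = 12880)
W = 9006
K/W = 12880/9006 = 12880*(1/9006) = 6440/4503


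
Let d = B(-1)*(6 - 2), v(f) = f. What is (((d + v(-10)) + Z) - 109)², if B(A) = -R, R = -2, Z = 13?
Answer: 9604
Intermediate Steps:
B(A) = 2 (B(A) = -1*(-2) = 2)
d = 8 (d = 2*(6 - 2) = 2*4 = 8)
(((d + v(-10)) + Z) - 109)² = (((8 - 10) + 13) - 109)² = ((-2 + 13) - 109)² = (11 - 109)² = (-98)² = 9604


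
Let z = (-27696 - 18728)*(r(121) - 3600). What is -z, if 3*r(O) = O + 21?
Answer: -494786992/3 ≈ -1.6493e+8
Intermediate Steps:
r(O) = 7 + O/3 (r(O) = (O + 21)/3 = (21 + O)/3 = 7 + O/3)
z = 494786992/3 (z = (-27696 - 18728)*((7 + (1/3)*121) - 3600) = -46424*((7 + 121/3) - 3600) = -46424*(142/3 - 3600) = -46424*(-10658/3) = 494786992/3 ≈ 1.6493e+8)
-z = -1*494786992/3 = -494786992/3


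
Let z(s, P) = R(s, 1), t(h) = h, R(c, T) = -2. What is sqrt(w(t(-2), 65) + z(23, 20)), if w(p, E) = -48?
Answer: 5*I*sqrt(2) ≈ 7.0711*I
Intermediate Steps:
z(s, P) = -2
sqrt(w(t(-2), 65) + z(23, 20)) = sqrt(-48 - 2) = sqrt(-50) = 5*I*sqrt(2)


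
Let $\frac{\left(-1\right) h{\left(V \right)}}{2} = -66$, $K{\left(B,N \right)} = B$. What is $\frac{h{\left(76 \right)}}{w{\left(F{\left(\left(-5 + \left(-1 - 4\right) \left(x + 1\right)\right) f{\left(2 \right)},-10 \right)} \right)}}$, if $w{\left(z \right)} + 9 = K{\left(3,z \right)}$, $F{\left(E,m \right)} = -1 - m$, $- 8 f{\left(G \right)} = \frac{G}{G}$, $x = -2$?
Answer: $-22$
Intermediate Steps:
$f{\left(G \right)} = - \frac{1}{8}$ ($f{\left(G \right)} = - \frac{G \frac{1}{G}}{8} = \left(- \frac{1}{8}\right) 1 = - \frac{1}{8}$)
$h{\left(V \right)} = 132$ ($h{\left(V \right)} = \left(-2\right) \left(-66\right) = 132$)
$w{\left(z \right)} = -6$ ($w{\left(z \right)} = -9 + 3 = -6$)
$\frac{h{\left(76 \right)}}{w{\left(F{\left(\left(-5 + \left(-1 - 4\right) \left(x + 1\right)\right) f{\left(2 \right)},-10 \right)} \right)}} = \frac{132}{-6} = 132 \left(- \frac{1}{6}\right) = -22$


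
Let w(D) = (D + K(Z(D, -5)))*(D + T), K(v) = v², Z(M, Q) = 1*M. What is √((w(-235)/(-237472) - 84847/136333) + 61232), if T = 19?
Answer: 7*√5120582927202582196822/2023454386 ≈ 247.55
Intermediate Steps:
Z(M, Q) = M
w(D) = (19 + D)*(D + D²) (w(D) = (D + D²)*(D + 19) = (D + D²)*(19 + D) = (19 + D)*(D + D²))
√((w(-235)/(-237472) - 84847/136333) + 61232) = √((-235*(19 + (-235)² + 20*(-235))/(-237472) - 84847/136333) + 61232) = √((-235*(19 + 55225 - 4700)*(-1/237472) - 84847*1/136333) + 61232) = √((-235*50544*(-1/237472) - 84847/136333) + 61232) = √((-11877840*(-1/237472) - 84847/136333) + 61232) = √((742365/14842 - 84847/136333) + 61232) = √(99949548371/2023454386 + 61232) = √(124000108511923/2023454386) = 7*√5120582927202582196822/2023454386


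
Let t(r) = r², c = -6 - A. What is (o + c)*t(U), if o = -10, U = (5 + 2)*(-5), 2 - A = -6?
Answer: -29400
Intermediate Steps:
A = 8 (A = 2 - 1*(-6) = 2 + 6 = 8)
U = -35 (U = 7*(-5) = -35)
c = -14 (c = -6 - 1*8 = -6 - 8 = -14)
(o + c)*t(U) = (-10 - 14)*(-35)² = -24*1225 = -29400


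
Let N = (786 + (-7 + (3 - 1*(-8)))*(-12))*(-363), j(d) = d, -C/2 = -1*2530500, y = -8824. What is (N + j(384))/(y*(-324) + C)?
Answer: -44585/1319996 ≈ -0.033777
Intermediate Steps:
C = 5061000 (C = -(-2)*2530500 = -2*(-2530500) = 5061000)
N = -267894 (N = (786 + (-7 + (3 + 8))*(-12))*(-363) = (786 + (-7 + 11)*(-12))*(-363) = (786 + 4*(-12))*(-363) = (786 - 48)*(-363) = 738*(-363) = -267894)
(N + j(384))/(y*(-324) + C) = (-267894 + 384)/(-8824*(-324) + 5061000) = -267510/(2858976 + 5061000) = -267510/7919976 = -267510*1/7919976 = -44585/1319996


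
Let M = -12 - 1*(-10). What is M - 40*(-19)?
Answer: 758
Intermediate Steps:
M = -2 (M = -12 + 10 = -2)
M - 40*(-19) = -2 - 40*(-19) = -2 + 760 = 758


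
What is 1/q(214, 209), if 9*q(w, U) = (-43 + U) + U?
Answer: 3/125 ≈ 0.024000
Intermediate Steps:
q(w, U) = -43/9 + 2*U/9 (q(w, U) = ((-43 + U) + U)/9 = (-43 + 2*U)/9 = -43/9 + 2*U/9)
1/q(214, 209) = 1/(-43/9 + (2/9)*209) = 1/(-43/9 + 418/9) = 1/(125/3) = 3/125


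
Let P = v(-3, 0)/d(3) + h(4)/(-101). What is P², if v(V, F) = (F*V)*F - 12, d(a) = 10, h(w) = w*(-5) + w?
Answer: 276676/255025 ≈ 1.0849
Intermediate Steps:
h(w) = -4*w (h(w) = -5*w + w = -4*w)
v(V, F) = -12 + V*F² (v(V, F) = V*F² - 12 = -12 + V*F²)
P = -526/505 (P = (-12 - 3*0²)/10 - 4*4/(-101) = (-12 - 3*0)*(⅒) - 16*(-1/101) = (-12 + 0)*(⅒) + 16/101 = -12*⅒ + 16/101 = -6/5 + 16/101 = -526/505 ≈ -1.0416)
P² = (-526/505)² = 276676/255025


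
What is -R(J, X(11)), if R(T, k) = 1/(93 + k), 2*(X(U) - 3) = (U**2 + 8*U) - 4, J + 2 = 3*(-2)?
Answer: -2/397 ≈ -0.0050378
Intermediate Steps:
J = -8 (J = -2 + 3*(-2) = -2 - 6 = -8)
X(U) = 1 + U**2/2 + 4*U (X(U) = 3 + ((U**2 + 8*U) - 4)/2 = 3 + (-4 + U**2 + 8*U)/2 = 3 + (-2 + U**2/2 + 4*U) = 1 + U**2/2 + 4*U)
-R(J, X(11)) = -1/(93 + (1 + (1/2)*11**2 + 4*11)) = -1/(93 + (1 + (1/2)*121 + 44)) = -1/(93 + (1 + 121/2 + 44)) = -1/(93 + 211/2) = -1/397/2 = -1*2/397 = -2/397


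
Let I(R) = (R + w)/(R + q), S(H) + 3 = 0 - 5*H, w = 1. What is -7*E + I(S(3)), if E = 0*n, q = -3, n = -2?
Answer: 17/21 ≈ 0.80952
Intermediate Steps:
S(H) = -3 - 5*H (S(H) = -3 + (0 - 5*H) = -3 - 5*H)
E = 0 (E = 0*(-2) = 0)
I(R) = (1 + R)/(-3 + R) (I(R) = (R + 1)/(R - 3) = (1 + R)/(-3 + R))
-7*E + I(S(3)) = -7*0 + (1 + (-3 - 5*3))/(-3 + (-3 - 5*3)) = 0 + (1 + (-3 - 15))/(-3 + (-3 - 15)) = 0 + (1 - 18)/(-3 - 18) = 0 - 17/(-21) = 0 - 1/21*(-17) = 0 + 17/21 = 17/21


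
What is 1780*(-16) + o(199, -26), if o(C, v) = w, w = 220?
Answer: -28260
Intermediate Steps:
o(C, v) = 220
1780*(-16) + o(199, -26) = 1780*(-16) + 220 = -28480 + 220 = -28260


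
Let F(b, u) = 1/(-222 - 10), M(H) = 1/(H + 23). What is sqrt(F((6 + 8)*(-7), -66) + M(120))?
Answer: sqrt(738166)/16588 ≈ 0.051794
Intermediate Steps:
M(H) = 1/(23 + H)
F(b, u) = -1/232 (F(b, u) = 1/(-232) = -1/232)
sqrt(F((6 + 8)*(-7), -66) + M(120)) = sqrt(-1/232 + 1/(23 + 120)) = sqrt(-1/232 + 1/143) = sqrt(89/33176) = sqrt(738166)/16588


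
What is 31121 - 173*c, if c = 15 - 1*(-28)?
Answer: 23682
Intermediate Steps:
c = 43 (c = 15 + 28 = 43)
31121 - 173*c = 31121 - 173*43 = 31121 - 1*7439 = 31121 - 7439 = 23682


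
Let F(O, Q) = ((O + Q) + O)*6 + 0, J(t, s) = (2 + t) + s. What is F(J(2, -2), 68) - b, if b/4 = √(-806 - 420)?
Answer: 432 - 4*I*√1226 ≈ 432.0 - 140.06*I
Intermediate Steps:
J(t, s) = 2 + s + t
F(O, Q) = 6*Q + 12*O (F(O, Q) = (Q + 2*O)*6 + 0 = (6*Q + 12*O) + 0 = 6*Q + 12*O)
b = 4*I*√1226 (b = 4*√(-806 - 420) = 4*√(-1226) = 4*(I*√1226) = 4*I*√1226 ≈ 140.06*I)
F(J(2, -2), 68) - b = (6*68 + 12*(2 - 2 + 2)) - 4*I*√1226 = (408 + 12*2) - 4*I*√1226 = (408 + 24) - 4*I*√1226 = 432 - 4*I*√1226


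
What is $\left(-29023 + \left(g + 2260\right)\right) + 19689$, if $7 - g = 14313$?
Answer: $-21380$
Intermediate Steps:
$g = -14306$ ($g = 7 - 14313 = -14306$)
$\left(-29023 + \left(g + 2260\right)\right) + 19689 = \left(-29023 + \left(-14306 + 2260\right)\right) + 19689 = \left(-29023 - 12046\right) + 19689 = -41069 + 19689 = -21380$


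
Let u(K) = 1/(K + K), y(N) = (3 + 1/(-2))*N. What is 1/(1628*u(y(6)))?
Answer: 15/814 ≈ 0.018428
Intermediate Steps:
y(N) = 5*N/2 (y(N) = (3 - ½)*N = 5*N/2)
u(K) = 1/(2*K)
1/(1628*u(y(6))) = 1/(1628*(1/(2*(((5/2)*6))))) = 1/(1628*((½)/15)) = 1/(1628*((½)*(1/15))) = 1/(1628*(1/30)) = 1/(814/15) = 15/814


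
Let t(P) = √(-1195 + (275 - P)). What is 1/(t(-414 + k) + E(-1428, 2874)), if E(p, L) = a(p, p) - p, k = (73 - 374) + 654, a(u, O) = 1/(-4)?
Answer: 22844/32629265 - 16*I*√859/32629265 ≈ 0.00070011 - 1.4372e-5*I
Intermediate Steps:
a(u, O) = -¼
k = 353 (k = -301 + 654 = 353)
E(p, L) = -¼ - p
t(P) = √(-920 - P)
1/(t(-414 + k) + E(-1428, 2874)) = 1/(√(-920 - (-414 + 353)) + (-¼ - 1*(-1428))) = 1/(√(-920 - 1*(-61)) + (-¼ + 1428)) = 1/(√(-920 + 61) + 5711/4) = 1/(√(-859) + 5711/4) = 1/(I*√859 + 5711/4) = 1/(5711/4 + I*√859)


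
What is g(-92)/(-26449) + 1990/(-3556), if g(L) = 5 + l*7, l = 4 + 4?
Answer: -26425213/47026322 ≈ -0.56192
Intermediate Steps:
l = 8
g(L) = 61 (g(L) = 5 + 8*7 = 5 + 56 = 61)
g(-92)/(-26449) + 1990/(-3556) = 61/(-26449) + 1990/(-3556) = 61*(-1/26449) + 1990*(-1/3556) = -61/26449 - 995/1778 = -26425213/47026322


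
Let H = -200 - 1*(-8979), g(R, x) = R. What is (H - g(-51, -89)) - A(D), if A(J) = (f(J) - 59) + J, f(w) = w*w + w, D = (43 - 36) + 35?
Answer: 7041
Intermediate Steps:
D = 42 (D = 7 + 35 = 42)
H = 8779 (H = -200 + 8979 = 8779)
f(w) = w + w² (f(w) = w² + w = w + w²)
A(J) = -59 + J + J*(1 + J) (A(J) = (J*(1 + J) - 59) + J = (-59 + J*(1 + J)) + J = -59 + J + J*(1 + J))
(H - g(-51, -89)) - A(D) = (8779 - 1*(-51)) - (-59 + 42 + 42*(1 + 42)) = (8779 + 51) - (-59 + 42 + 42*43) = 8830 - (-59 + 42 + 1806) = 8830 - 1*1789 = 8830 - 1789 = 7041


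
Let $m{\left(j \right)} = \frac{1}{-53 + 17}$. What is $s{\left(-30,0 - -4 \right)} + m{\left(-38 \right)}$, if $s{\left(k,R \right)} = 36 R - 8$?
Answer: $\frac{4895}{36} \approx 135.97$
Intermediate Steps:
$m{\left(j \right)} = - \frac{1}{36}$ ($m{\left(j \right)} = \frac{1}{-36} = - \frac{1}{36}$)
$s{\left(k,R \right)} = -8 + 36 R$
$s{\left(-30,0 - -4 \right)} + m{\left(-38 \right)} = \left(-8 + 36 \left(0 - -4\right)\right) - \frac{1}{36} = \left(-8 + 36 \left(0 + 4\right)\right) - \frac{1}{36} = \left(-8 + 36 \cdot 4\right) - \frac{1}{36} = \left(-8 + 144\right) - \frac{1}{36} = 136 - \frac{1}{36} = \frac{4895}{36}$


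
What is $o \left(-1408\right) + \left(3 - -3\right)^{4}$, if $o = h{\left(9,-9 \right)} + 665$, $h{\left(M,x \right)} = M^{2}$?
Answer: $-1049072$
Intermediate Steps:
$o = 746$ ($o = 9^{2} + 665 = 81 + 665 = 746$)
$o \left(-1408\right) + \left(3 - -3\right)^{4} = 746 \left(-1408\right) + \left(3 - -3\right)^{4} = -1050368 + \left(3 + 3\right)^{4} = -1050368 + 6^{4} = -1050368 + 1296 = -1049072$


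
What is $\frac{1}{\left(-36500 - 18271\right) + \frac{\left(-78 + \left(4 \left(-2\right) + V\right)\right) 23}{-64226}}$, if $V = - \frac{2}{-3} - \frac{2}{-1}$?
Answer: $- \frac{96339}{5276580494} \approx -1.8258 \cdot 10^{-5}$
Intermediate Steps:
$V = \frac{8}{3}$ ($V = \left(-2\right) \left(- \frac{1}{3}\right) - -2 = \frac{2}{3} + 2 = \frac{8}{3} \approx 2.6667$)
$\frac{1}{\left(-36500 - 18271\right) + \frac{\left(-78 + \left(4 \left(-2\right) + V\right)\right) 23}{-64226}} = \frac{1}{\left(-36500 - 18271\right) + \frac{\left(-78 + \left(4 \left(-2\right) + \frac{8}{3}\right)\right) 23}{-64226}} = \frac{1}{\left(-36500 - 18271\right) + \left(-78 + \left(-8 + \frac{8}{3}\right)\right) 23 \left(- \frac{1}{64226}\right)} = \frac{1}{-54771 + \left(-78 - \frac{16}{3}\right) 23 \left(- \frac{1}{64226}\right)} = \frac{1}{-54771 + \left(- \frac{250}{3}\right) 23 \left(- \frac{1}{64226}\right)} = \frac{1}{-54771 - - \frac{2875}{96339}} = \frac{1}{-54771 + \frac{2875}{96339}} = \frac{1}{- \frac{5276580494}{96339}} = - \frac{96339}{5276580494}$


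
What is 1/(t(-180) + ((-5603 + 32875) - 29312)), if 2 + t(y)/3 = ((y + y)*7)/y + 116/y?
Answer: -15/30089 ≈ -0.00049852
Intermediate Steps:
t(y) = 36 + 348/y (t(y) = -6 + 3*(((y + y)*7)/y + 116/y) = -6 + 3*(((2*y)*7)/y + 116/y) = -6 + 3*((14*y)/y + 116/y) = -6 + 3*(14 + 116/y) = -6 + (42 + 348/y) = 36 + 348/y)
1/(t(-180) + ((-5603 + 32875) - 29312)) = 1/((36 + 348/(-180)) + ((-5603 + 32875) - 29312)) = 1/((36 + 348*(-1/180)) + (27272 - 29312)) = 1/((36 - 29/15) - 2040) = 1/(511/15 - 2040) = 1/(-30089/15) = -15/30089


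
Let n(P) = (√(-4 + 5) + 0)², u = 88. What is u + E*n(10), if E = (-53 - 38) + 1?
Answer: -2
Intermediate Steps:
n(P) = 1 (n(P) = (√1 + 0)² = (1 + 0)² = 1² = 1)
E = -90 (E = -91 + 1 = -90)
u + E*n(10) = 88 - 90*1 = 88 - 90 = -2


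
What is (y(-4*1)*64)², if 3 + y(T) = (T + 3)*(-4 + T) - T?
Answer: 331776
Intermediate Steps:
y(T) = -3 - T + (-4 + T)*(3 + T) (y(T) = -3 + ((T + 3)*(-4 + T) - T) = -3 + ((3 + T)*(-4 + T) - T) = -3 + ((-4 + T)*(3 + T) - T) = -3 + (-T + (-4 + T)*(3 + T)) = -3 - T + (-4 + T)*(3 + T))
(y(-4*1)*64)² = ((-15 + (-4*1)² - (-8))*64)² = ((-15 + (-4)² - 2*(-4))*64)² = ((-15 + 16 + 8)*64)² = (9*64)² = 576² = 331776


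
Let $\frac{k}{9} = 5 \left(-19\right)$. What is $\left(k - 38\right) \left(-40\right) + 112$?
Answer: $35832$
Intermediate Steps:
$k = -855$ ($k = 9 \cdot 5 \left(-19\right) = 9 \left(-95\right) = -855$)
$\left(k - 38\right) \left(-40\right) + 112 = \left(-855 - 38\right) \left(-40\right) + 112 = \left(-893\right) \left(-40\right) + 112 = 35720 + 112 = 35832$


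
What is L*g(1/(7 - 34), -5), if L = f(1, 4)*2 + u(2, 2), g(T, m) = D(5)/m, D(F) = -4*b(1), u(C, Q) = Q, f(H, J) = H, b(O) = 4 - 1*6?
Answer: -32/5 ≈ -6.4000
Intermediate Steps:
b(O) = -2 (b(O) = 4 - 6 = -2)
D(F) = 8 (D(F) = -4*(-2) = 8)
g(T, m) = 8/m
L = 4 (L = 1*2 + 2 = 2 + 2 = 4)
L*g(1/(7 - 34), -5) = 4*(8/(-5)) = 4*(8*(-⅕)) = 4*(-8/5) = -32/5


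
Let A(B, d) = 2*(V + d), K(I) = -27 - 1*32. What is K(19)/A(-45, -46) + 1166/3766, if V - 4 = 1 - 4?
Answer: 163567/169470 ≈ 0.96517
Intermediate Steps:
V = 1 (V = 4 + (1 - 4) = 4 - 3 = 1)
K(I) = -59 (K(I) = -27 - 32 = -59)
A(B, d) = 2 + 2*d (A(B, d) = 2*(1 + d) = 2 + 2*d)
K(19)/A(-45, -46) + 1166/3766 = -59/(2 + 2*(-46)) + 1166/3766 = -59/(2 - 92) + 1166*(1/3766) = -59/(-90) + 583/1883 = -59*(-1/90) + 583/1883 = 59/90 + 583/1883 = 163567/169470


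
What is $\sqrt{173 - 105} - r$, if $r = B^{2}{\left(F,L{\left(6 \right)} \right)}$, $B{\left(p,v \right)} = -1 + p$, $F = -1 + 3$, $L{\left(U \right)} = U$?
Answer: $-1 + 2 \sqrt{17} \approx 7.2462$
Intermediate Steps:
$F = 2$
$r = 1$ ($r = \left(-1 + 2\right)^{2} = 1^{2} = 1$)
$\sqrt{173 - 105} - r = \sqrt{173 - 105} - 1 = \sqrt{68} - 1 = 2 \sqrt{17} - 1 = -1 + 2 \sqrt{17}$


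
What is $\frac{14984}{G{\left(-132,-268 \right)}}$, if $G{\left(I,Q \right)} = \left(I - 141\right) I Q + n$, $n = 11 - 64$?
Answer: $- \frac{14984}{9657701} \approx -0.0015515$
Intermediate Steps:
$n = -53$ ($n = 11 - 64 = -53$)
$G{\left(I,Q \right)} = -53 + I Q \left(-141 + I\right)$ ($G{\left(I,Q \right)} = \left(I - 141\right) I Q - 53 = \left(-141 + I\right) I Q - 53 = I \left(-141 + I\right) Q - 53 = I Q \left(-141 + I\right) - 53 = -53 + I Q \left(-141 + I\right)$)
$\frac{14984}{G{\left(-132,-268 \right)}} = \frac{14984}{-53 - 268 \left(-132\right)^{2} - \left(-18612\right) \left(-268\right)} = \frac{14984}{-53 - 4669632 - 4988016} = \frac{14984}{-9657701} = 14984 \left(- \frac{1}{9657701}\right) = - \frac{14984}{9657701}$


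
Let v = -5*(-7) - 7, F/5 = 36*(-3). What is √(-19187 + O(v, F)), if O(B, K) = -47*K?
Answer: √6193 ≈ 78.696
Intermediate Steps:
F = -540 (F = 5*(36*(-3)) = 5*(-108) = -540)
v = 28 (v = 35 - 7 = 28)
√(-19187 + O(v, F)) = √(-19187 - 47*(-540)) = √(-19187 + 25380) = √6193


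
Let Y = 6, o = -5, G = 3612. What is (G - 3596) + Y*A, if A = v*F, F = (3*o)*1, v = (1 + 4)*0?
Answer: 16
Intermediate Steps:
v = 0 (v = 5*0 = 0)
F = -15 (F = (3*(-5))*1 = -15*1 = -15)
A = 0 (A = 0*(-15) = 0)
(G - 3596) + Y*A = (3612 - 3596) + 6*0 = 16 + 0 = 16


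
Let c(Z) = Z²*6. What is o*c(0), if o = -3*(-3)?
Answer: 0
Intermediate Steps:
o = 9
c(Z) = 6*Z²
o*c(0) = 9*(6*0²) = 9*(6*0) = 9*0 = 0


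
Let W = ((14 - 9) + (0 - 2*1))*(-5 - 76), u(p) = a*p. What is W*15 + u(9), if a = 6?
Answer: -3591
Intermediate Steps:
u(p) = 6*p
W = -243 (W = (5 + (0 - 2))*(-81) = (5 - 2)*(-81) = 3*(-81) = -243)
W*15 + u(9) = -243*15 + 6*9 = -3645 + 54 = -3591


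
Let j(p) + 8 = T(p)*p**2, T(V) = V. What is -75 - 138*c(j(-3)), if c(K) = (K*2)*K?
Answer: -338175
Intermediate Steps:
j(p) = -8 + p**3 (j(p) = -8 + p*p**2 = -8 + p**3)
c(K) = 2*K**2 (c(K) = (2*K)*K = 2*K**2)
-75 - 138*c(j(-3)) = -75 - 276*(-8 + (-3)**3)**2 = -75 - 276*(-8 - 27)**2 = -75 - 276*(-35)**2 = -75 - 276*1225 = -75 - 138*2450 = -75 - 338100 = -338175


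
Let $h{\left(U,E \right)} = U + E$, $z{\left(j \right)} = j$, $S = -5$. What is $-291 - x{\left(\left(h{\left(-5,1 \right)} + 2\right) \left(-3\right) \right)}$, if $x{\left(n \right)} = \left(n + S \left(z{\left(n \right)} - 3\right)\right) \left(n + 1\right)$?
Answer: $-228$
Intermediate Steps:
$h{\left(U,E \right)} = E + U$
$x{\left(n \right)} = \left(1 + n\right) \left(15 - 4 n\right)$ ($x{\left(n \right)} = \left(n - 5 \left(n - 3\right)\right) \left(n + 1\right) = \left(n - 5 \left(-3 + n\right)\right) \left(1 + n\right) = \left(n - \left(-15 + 5 n\right)\right) \left(1 + n\right) = \left(15 - 4 n\right) \left(1 + n\right) = \left(1 + n\right) \left(15 - 4 n\right)$)
$-291 - x{\left(\left(h{\left(-5,1 \right)} + 2\right) \left(-3\right) \right)} = -291 - \left(15 - 4 \left(\left(\left(1 - 5\right) + 2\right) \left(-3\right)\right)^{2} + 11 \left(\left(1 - 5\right) + 2\right) \left(-3\right)\right) = -291 - \left(15 - 4 \left(\left(-4 + 2\right) \left(-3\right)\right)^{2} + 11 \left(-4 + 2\right) \left(-3\right)\right) = -291 - \left(15 - 4 \left(\left(-2\right) \left(-3\right)\right)^{2} + 11 \left(\left(-2\right) \left(-3\right)\right)\right) = -291 - \left(15 - 4 \cdot 6^{2} + 11 \cdot 6\right) = -291 - \left(15 - 144 + 66\right) = -291 - -63 = -291 + 63 = -228$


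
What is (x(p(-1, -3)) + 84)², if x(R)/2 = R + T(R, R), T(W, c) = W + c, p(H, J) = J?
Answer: 4356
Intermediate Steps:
x(R) = 6*R (x(R) = 2*(R + (R + R)) = 2*(R + 2*R) = 2*(3*R) = 6*R)
(x(p(-1, -3)) + 84)² = (6*(-3) + 84)² = (-18 + 84)² = 66² = 4356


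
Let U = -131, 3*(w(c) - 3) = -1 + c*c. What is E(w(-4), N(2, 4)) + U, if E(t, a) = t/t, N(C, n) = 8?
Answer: -130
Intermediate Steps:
w(c) = 8/3 + c²/3 (w(c) = 3 + (-1 + c*c)/3 = 3 + (-1 + c²)/3 = 3 + (-⅓ + c²/3) = 8/3 + c²/3)
E(t, a) = 1
E(w(-4), N(2, 4)) + U = 1 - 131 = -130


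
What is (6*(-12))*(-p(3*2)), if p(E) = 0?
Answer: 0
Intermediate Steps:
(6*(-12))*(-p(3*2)) = (6*(-12))*(-1*0) = -72*0 = 0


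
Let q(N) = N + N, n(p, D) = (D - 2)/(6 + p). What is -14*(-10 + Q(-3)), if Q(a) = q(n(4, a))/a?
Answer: 406/3 ≈ 135.33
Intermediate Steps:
n(p, D) = (-2 + D)/(6 + p)
q(N) = 2*N
Q(a) = (-⅖ + a/5)/a (Q(a) = (2*((-2 + a)/(6 + 4)))/a = (2*((-2 + a)/10))/a = (2*(-⅕ + a/10))/a = (-⅖ + a/5)/a)
-14*(-10 + Q(-3)) = -14*(-10 + (⅕)*(-2 - 3)/(-3)) = -14*(-10 + (⅕)*(-⅓)*(-5)) = -14*(-10 + ⅓) = -14*(-29/3) = 406/3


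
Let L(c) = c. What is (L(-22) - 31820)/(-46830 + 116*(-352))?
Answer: 15921/43831 ≈ 0.36324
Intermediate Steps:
(L(-22) - 31820)/(-46830 + 116*(-352)) = (-22 - 31820)/(-46830 + 116*(-352)) = -31842/(-46830 - 40832) = -31842/(-87662) = -31842*(-1/87662) = 15921/43831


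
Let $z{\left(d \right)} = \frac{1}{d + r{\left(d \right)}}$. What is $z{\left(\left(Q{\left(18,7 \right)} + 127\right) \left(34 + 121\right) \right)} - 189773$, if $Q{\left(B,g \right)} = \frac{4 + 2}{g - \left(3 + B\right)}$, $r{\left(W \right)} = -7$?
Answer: $- \frac{26052227206}{137281} \approx -1.8977 \cdot 10^{5}$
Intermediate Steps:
$Q{\left(B,g \right)} = \frac{6}{-3 + g - B}$
$z{\left(d \right)} = \frac{1}{-7 + d}$ ($z{\left(d \right)} = \frac{1}{d - 7} = \frac{1}{-7 + d}$)
$z{\left(\left(Q{\left(18,7 \right)} + 127\right) \left(34 + 121\right) \right)} - 189773 = \frac{1}{-7 + \left(\frac{6}{-3 + 7 - 18} + 127\right) \left(34 + 121\right)} - 189773 = \frac{1}{-7 + \left(\frac{6}{-3 + 7 - 18} + 127\right) 155} - 189773 = \frac{1}{-7 + \left(\frac{6}{-14} + 127\right) 155} - 189773 = \frac{1}{-7 + \left(6 \left(- \frac{1}{14}\right) + 127\right) 155} - 189773 = \frac{1}{-7 + \left(- \frac{3}{7} + 127\right) 155} - 189773 = \frac{1}{-7 + \frac{886}{7} \cdot 155} - 189773 = \frac{1}{-7 + \frac{137330}{7}} - 189773 = \frac{1}{\frac{137281}{7}} - 189773 = \frac{7}{137281} - 189773 = - \frac{26052227206}{137281}$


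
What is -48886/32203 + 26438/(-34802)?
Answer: -1276356743/560364403 ≈ -2.2777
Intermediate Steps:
-48886/32203 + 26438/(-34802) = -48886*1/32203 + 26438*(-1/34802) = -48886/32203 - 13219/17401 = -1276356743/560364403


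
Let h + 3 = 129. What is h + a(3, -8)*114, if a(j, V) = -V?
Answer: 1038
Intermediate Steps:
h = 126 (h = -3 + 129 = 126)
h + a(3, -8)*114 = 126 - 1*(-8)*114 = 126 + 8*114 = 126 + 912 = 1038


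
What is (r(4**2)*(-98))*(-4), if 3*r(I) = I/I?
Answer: 392/3 ≈ 130.67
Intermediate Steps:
r(I) = 1/3 (r(I) = (I/I)/3 = (1/3)*1 = 1/3)
(r(4**2)*(-98))*(-4) = ((1/3)*(-98))*(-4) = -98/3*(-4) = 392/3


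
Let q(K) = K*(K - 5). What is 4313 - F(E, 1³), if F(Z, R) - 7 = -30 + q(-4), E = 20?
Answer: 4300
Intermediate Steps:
q(K) = K*(-5 + K)
F(Z, R) = 13 (F(Z, R) = 7 + (-30 - 4*(-5 - 4)) = 7 + (-30 - 4*(-9)) = 7 + (-30 + 36) = 7 + 6 = 13)
4313 - F(E, 1³) = 4313 - 1*13 = 4313 - 13 = 4300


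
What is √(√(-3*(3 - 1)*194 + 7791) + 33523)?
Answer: √(33523 + 47*√3) ≈ 183.31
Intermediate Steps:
√(√(-3*(3 - 1)*194 + 7791) + 33523) = √(√(-3*2*194 + 7791) + 33523) = √(√(-6*194 + 7791) + 33523) = √(√(-1164 + 7791) + 33523) = √(√6627 + 33523) = √(47*√3 + 33523) = √(33523 + 47*√3)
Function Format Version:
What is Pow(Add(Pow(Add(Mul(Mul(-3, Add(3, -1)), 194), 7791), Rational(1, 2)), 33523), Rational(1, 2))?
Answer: Pow(Add(33523, Mul(47, Pow(3, Rational(1, 2)))), Rational(1, 2)) ≈ 183.31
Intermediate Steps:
Pow(Add(Pow(Add(Mul(Mul(-3, Add(3, -1)), 194), 7791), Rational(1, 2)), 33523), Rational(1, 2)) = Pow(Add(Pow(Add(Mul(Mul(-3, 2), 194), 7791), Rational(1, 2)), 33523), Rational(1, 2)) = Pow(Add(Pow(Add(Mul(-6, 194), 7791), Rational(1, 2)), 33523), Rational(1, 2)) = Pow(Add(Pow(Add(-1164, 7791), Rational(1, 2)), 33523), Rational(1, 2)) = Pow(Add(Pow(6627, Rational(1, 2)), 33523), Rational(1, 2)) = Pow(Add(Mul(47, Pow(3, Rational(1, 2))), 33523), Rational(1, 2)) = Pow(Add(33523, Mul(47, Pow(3, Rational(1, 2)))), Rational(1, 2))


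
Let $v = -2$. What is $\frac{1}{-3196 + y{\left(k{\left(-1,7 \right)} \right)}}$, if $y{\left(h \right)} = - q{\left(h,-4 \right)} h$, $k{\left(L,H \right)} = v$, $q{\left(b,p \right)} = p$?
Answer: $- \frac{1}{3204} \approx -0.00031211$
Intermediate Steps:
$k{\left(L,H \right)} = -2$
$y{\left(h \right)} = 4 h$ ($y{\left(h \right)} = \left(-1\right) \left(-4\right) h = 4 h$)
$\frac{1}{-3196 + y{\left(k{\left(-1,7 \right)} \right)}} = \frac{1}{-3196 + 4 \left(-2\right)} = \frac{1}{-3196 - 8} = \frac{1}{-3204} = - \frac{1}{3204}$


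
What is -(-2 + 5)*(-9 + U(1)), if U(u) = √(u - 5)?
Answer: 27 - 6*I ≈ 27.0 - 6.0*I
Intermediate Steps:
U(u) = √(-5 + u)
-(-2 + 5)*(-9 + U(1)) = -(-2 + 5)*(-9 + √(-5 + 1)) = -3*(-9 + √(-4)) = -3*(-9 + 2*I) = -(-27 + 6*I) = 27 - 6*I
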